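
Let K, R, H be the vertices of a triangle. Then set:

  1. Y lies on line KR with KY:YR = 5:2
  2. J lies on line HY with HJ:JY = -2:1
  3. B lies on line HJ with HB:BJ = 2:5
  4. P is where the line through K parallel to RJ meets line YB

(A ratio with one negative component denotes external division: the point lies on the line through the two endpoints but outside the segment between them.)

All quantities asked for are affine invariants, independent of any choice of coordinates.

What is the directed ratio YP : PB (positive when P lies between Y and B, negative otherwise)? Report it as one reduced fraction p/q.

Choose coordinates K = (0, 0), R = (1, 0), H = (0, 1).
1. Y lies on line KR with KY:YR = 5:2 ⇒ Y = (5/7, 0)
2. J lies on line HY with HJ:JY = -2:1 ⇒ J = (10/7, -1)
3. B lies on line HJ with HB:BJ = 2:5 ⇒ B = (20/49, 3/7)
4. P is where the line through K parallel to RJ meets line YB ⇒ P = (-15/14, 5/2)
P = Y + t·(B−Y) with t = 35/6, so YP:PB = t:(1−t) = 35/6:-29/6

YP:PB = -35/29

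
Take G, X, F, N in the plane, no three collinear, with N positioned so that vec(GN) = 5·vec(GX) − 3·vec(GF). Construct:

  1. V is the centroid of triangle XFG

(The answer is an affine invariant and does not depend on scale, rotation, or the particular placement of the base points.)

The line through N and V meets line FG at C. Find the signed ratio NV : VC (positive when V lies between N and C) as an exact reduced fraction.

Work in coordinates with G = (0, 0), X = (1, 0), F = (0, 1), N = (5, -3).
1. V is the centroid of triangle XFG ⇒ V = (1/3, 1/3)
line NV meets FG at C = (0, 4/7)
V = N + t·(C−N) with t = 14/15, so NV:VC = 14/15:1/15

NV:VC = 14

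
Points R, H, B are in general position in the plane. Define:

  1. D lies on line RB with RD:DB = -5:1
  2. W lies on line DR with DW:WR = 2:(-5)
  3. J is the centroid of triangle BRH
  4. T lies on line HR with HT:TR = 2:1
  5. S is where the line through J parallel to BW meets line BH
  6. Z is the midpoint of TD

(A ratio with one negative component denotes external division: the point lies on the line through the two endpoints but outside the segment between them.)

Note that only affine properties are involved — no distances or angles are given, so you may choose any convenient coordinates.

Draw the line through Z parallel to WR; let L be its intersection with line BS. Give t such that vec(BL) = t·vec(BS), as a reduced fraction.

t = 1/2

Set R = (0, 0), H = (1, 0), B = (0, 1); any affine frame gives the same invariant.
1. D lies on line RB with RD:DB = -5:1 ⇒ D = (0, 5/4)
2. W lies on line DR with DW:WR = 2:(-5) ⇒ W = (0, 25/12)
3. J is the centroid of triangle BRH ⇒ J = (1/3, 1/3)
4. T lies on line HR with HT:TR = 2:1 ⇒ T = (1/3, 0)
5. S is where the line through J parallel to BW meets line BH ⇒ S = (1/3, 2/3)
6. Z is the midpoint of TD ⇒ Z = (1/6, 5/8)
through Z parallel to WR: direction (0, -25/12); meets BS at L = (1/6, 5/6)
L = B + t·(S−B) with t = 1/2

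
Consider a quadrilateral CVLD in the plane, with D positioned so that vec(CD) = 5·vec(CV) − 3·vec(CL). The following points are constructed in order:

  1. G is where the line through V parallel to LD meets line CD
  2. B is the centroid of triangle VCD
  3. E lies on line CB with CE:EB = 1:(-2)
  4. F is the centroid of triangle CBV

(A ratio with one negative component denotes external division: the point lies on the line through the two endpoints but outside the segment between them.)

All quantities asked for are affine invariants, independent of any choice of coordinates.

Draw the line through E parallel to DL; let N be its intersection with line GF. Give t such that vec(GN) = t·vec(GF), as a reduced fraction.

t = 21/5

Set C = (0, 0), V = (1, 0), L = (0, 1), D = (5, -3); any affine frame gives the same invariant.
1. G is where the line through V parallel to LD meets line CD ⇒ G = (4, -12/5)
2. B is the centroid of triangle VCD ⇒ B = (2, -1)
3. E lies on line CB with CE:EB = 1:(-2) ⇒ E = (-2, 1)
4. F is the centroid of triangle CBV ⇒ F = (1, -1/3)
through E parallel to DL: direction (-5, 4); meets GF at N = (-43/5, 157/25)
N = G + t·(F−G) with t = 21/5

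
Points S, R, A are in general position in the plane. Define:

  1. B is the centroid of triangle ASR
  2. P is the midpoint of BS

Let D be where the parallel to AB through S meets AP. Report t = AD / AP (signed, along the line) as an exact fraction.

Choose coordinates S = (0, 0), R = (1, 0), A = (0, 1).
1. B is the centroid of triangle ASR ⇒ B = (1/3, 1/3)
2. P is the midpoint of BS ⇒ P = (1/6, 1/6)
through S parallel to AB: direction (1/3, -2/3); meets AP at D = (1/3, -2/3)
D = A + t·(P−A) with t = 2

t = 2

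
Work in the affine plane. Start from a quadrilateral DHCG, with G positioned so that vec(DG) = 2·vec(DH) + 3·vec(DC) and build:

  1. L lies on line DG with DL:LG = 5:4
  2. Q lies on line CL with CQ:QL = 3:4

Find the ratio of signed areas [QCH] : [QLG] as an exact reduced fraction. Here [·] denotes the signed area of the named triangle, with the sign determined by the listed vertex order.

[QCH]:[QLG] = 3/2

Set D = (0, 0), H = (1, 0), C = (0, 1), G = (2, 3); any affine frame gives the same invariant.
1. L lies on line DG with DL:LG = 5:4 ⇒ L = (10/9, 5/3)
2. Q lies on line CL with CQ:QL = 3:4 ⇒ Q = (10/21, 9/7)
2·[QCH] = 16/21, 2·[QLG] = 32/63
[QCH]:[QLG] = 16/21:32/63 = 3/2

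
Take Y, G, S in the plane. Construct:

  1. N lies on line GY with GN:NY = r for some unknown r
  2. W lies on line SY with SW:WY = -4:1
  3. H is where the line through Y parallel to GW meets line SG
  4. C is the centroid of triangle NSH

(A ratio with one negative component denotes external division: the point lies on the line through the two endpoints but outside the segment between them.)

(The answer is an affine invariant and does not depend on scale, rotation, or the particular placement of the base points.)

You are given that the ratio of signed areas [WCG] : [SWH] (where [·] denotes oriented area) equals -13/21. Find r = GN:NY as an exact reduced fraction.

Set Y = (0, 0), G = (1, 0), S = (0, 1); any affine frame gives the same invariant.
1. With GN:NY = r, write λ = r/(r+1) so N = G + λ·(Y−G); N is affine-linear in λ
2. W lies on line SY with SW:WY = -4:1 ⇒ W = (0, -1/3)
3. H is where the line through Y parallel to GW meets line SG ⇒ H = (3/4, 1/4)
4. C is the centroid of triangle NSH ⇒ C is an affine combination of earlier points and hence also affine-linear in λ
Every point depending on N is an affine combination of N and λ-independent points, so each such coordinate is linear in λ; the λ² term in each signed area is a multiple of (Y−G)×(Y−G) = 0, so 2·[WCG] and 2·[SWH] are each linear in λ. Evaluating at λ=0 and λ=1:
  2·[WCG] = -1/9·λ − 5/9,   2·[SWH] = 1
So [WCG]:[SWH] = (-1/9·λ − 5/9) / (1). Setting this equal to -13/21:
  -1/9·λ − 5/9 = -13/21·(1)  ⇒  λ = 4/7
Then r = λ/(1−λ) = (4/7)/(3/7) = 4/3. Check: with r = 4/3, N = (3/7, 0) and [WCG]:[SWH] = -13/21 as required.

r = 4/3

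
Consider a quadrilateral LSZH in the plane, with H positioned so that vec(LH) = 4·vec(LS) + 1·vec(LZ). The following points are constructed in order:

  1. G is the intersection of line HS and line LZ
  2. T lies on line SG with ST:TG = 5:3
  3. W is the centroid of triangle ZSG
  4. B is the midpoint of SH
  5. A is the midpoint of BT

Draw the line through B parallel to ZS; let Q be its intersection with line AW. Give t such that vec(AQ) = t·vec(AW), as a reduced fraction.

t = -51/37

Work in coordinates with L = (0, 0), S = (1, 0), Z = (0, 1), H = (4, 1).
1. G is the intersection of line HS and line LZ ⇒ G = (0, -1/3)
2. T lies on line SG with ST:TG = 5:3 ⇒ T = (3/8, -5/24)
3. W is the centroid of triangle ZSG ⇒ W = (1/3, 2/9)
4. B is the midpoint of SH ⇒ B = (5/2, 1/2)
5. A is the midpoint of BT ⇒ A = (23/16, 7/48)
through B parallel to ZS: direction (1, -1); meets AW at Q = (219/74, 3/74)
Q = A + t·(W−A) with t = -51/37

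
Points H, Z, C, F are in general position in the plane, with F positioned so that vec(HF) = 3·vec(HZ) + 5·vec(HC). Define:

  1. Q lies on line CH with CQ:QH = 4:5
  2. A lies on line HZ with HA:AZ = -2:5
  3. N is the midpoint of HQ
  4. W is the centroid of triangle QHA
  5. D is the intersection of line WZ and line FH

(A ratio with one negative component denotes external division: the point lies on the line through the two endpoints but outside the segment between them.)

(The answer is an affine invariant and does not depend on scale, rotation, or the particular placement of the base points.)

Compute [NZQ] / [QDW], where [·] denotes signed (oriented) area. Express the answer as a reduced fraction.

[NZQ]:[QDW] = -9/4

Work in coordinates with H = (0, 0), Z = (1, 0), C = (0, 1), F = (3, 5).
1. Q lies on line CH with CQ:QH = 4:5 ⇒ Q = (0, 5/9)
2. A lies on line HZ with HA:AZ = -2:5 ⇒ A = (-2/3, 0)
3. N is the midpoint of HQ ⇒ N = (0, 5/18)
4. W is the centroid of triangle QHA ⇒ W = (-2/9, 5/27)
5. D is the intersection of line WZ and line FH ⇒ D = (1/12, 5/36)
2·[NZQ] = 5/18, 2·[QDW] = -10/81
[NZQ]:[QDW] = 5/18:-10/81 = -9/4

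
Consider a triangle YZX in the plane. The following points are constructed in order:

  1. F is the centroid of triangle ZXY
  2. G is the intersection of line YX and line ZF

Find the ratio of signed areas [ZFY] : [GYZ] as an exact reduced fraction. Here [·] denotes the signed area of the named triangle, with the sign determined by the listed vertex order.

Set Y = (0, 0), Z = (1, 0), X = (0, 1); any affine frame gives the same invariant.
1. F is the centroid of triangle ZXY ⇒ F = (1/3, 1/3)
2. G is the intersection of line YX and line ZF ⇒ G = (0, 1/2)
2·[ZFY] = 1/3, 2·[GYZ] = 1/2
[ZFY]:[GYZ] = 1/3:1/2 = 2/3

[ZFY]:[GYZ] = 2/3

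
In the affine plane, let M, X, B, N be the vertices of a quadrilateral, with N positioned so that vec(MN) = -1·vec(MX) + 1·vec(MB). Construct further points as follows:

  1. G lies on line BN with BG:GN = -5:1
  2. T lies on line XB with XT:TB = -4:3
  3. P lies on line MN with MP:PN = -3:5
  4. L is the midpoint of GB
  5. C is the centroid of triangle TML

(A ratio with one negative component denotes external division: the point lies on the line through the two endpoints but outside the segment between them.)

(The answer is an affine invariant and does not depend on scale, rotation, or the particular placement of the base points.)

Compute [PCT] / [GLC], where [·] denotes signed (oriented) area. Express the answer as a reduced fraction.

Work in coordinates with M = (0, 0), X = (1, 0), B = (0, 1), N = (-1, 1).
1. G lies on line BN with BG:GN = -5:1 ⇒ G = (-5/4, 1)
2. T lies on line XB with XT:TB = -4:3 ⇒ T = (-3, 4)
3. P lies on line MN with MP:PN = -3:5 ⇒ P = (3/2, -3/2)
4. L is the midpoint of GB ⇒ L = (-5/8, 1)
5. C is the centroid of triangle TML ⇒ C = (-29/24, 5/3)
2·[PCT] = -31/48, 2·[GLC] = 5/12
[PCT]:[GLC] = -31/48:5/12 = -31/20

[PCT]:[GLC] = -31/20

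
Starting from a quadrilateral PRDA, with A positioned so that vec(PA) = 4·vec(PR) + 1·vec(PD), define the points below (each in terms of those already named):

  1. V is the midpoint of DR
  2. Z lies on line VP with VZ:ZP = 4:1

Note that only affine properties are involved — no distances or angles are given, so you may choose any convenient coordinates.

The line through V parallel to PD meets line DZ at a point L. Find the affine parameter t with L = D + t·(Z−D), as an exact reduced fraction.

Assign P = (0, 0), R = (1, 0), D = (0, 1), A = (4, 1) — the answer is frame-independent, so this choice is without loss of generality.
1. V is the midpoint of DR ⇒ V = (1/2, 1/2)
2. Z lies on line VP with VZ:ZP = 4:1 ⇒ Z = (1/10, 1/10)
through V parallel to PD: direction (0, 1); meets DZ at L = (1/2, -7/2)
L = D + t·(Z−D) with t = 5

t = 5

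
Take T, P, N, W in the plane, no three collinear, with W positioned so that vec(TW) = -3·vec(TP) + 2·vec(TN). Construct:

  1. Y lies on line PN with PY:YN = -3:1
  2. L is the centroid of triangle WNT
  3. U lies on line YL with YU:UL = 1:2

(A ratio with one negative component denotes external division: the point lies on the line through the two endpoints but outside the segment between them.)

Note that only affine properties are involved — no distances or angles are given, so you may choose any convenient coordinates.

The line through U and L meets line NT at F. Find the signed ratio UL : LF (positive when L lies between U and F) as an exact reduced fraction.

UL:LF = -1/3

Assign T = (0, 0), P = (1, 0), N = (0, 1), W = (-3, 2) — the answer is frame-independent, so this choice is without loss of generality.
1. Y lies on line PN with PY:YN = -3:1 ⇒ Y = (-1/2, 3/2)
2. L is the centroid of triangle WNT ⇒ L = (-1, 1)
3. U lies on line YL with YU:UL = 1:2 ⇒ U = (-2/3, 4/3)
line UL meets NT at F = (0, 2)
L = U + t·(F−U) with t = -1/2, so UL:LF = -1/2:3/2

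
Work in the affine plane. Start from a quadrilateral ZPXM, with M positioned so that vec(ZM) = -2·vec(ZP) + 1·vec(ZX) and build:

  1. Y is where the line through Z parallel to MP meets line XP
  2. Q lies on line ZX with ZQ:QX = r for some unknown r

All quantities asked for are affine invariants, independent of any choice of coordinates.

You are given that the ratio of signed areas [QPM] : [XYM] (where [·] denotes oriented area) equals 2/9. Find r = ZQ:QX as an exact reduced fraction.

Work in coordinates with Z = (0, 0), P = (1, 0), X = (0, 1), M = (-2, 1).
1. Y is where the line through Z parallel to MP meets line XP ⇒ Y = (3/2, -1/2)
2. With ZQ:QX = r, write λ = r/(r+1) so Q = Z + λ·(X−Z); Q is affine-linear in λ
Every point depending on Q is an affine combination of Q and λ-independent points, so each such coordinate is linear in λ; the λ² term in each signed area is a multiple of (X−Z)×(X−Z) = 0, so 2·[QPM] and 2·[XYM] are each linear in λ. Evaluating at λ=0 and λ=1:
  2·[QPM] = -3·λ + 1,   2·[XYM] = -3
So [QPM]:[XYM] = (-3·λ + 1) / (-3). Setting this equal to 2/9:
  -3·λ + 1 = 2/9·(-3)  ⇒  λ = 5/9
Then r = λ/(1−λ) = (5/9)/(4/9) = 5/4. Check: with r = 5/4, Q = (0, 5/9) and [QPM]:[XYM] = 2/9 as required.

r = 5/4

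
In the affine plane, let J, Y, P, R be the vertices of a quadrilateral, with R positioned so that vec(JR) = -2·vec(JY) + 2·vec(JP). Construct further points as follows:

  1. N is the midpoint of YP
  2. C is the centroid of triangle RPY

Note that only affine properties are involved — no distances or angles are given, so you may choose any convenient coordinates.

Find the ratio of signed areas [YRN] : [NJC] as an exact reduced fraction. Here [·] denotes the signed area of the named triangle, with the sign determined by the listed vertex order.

Choose coordinates J = (0, 0), Y = (1, 0), P = (0, 1), R = (-2, 2).
1. N is the midpoint of YP ⇒ N = (1/2, 1/2)
2. C is the centroid of triangle RPY ⇒ C = (-1/3, 1)
2·[YRN] = -1/2, 2·[NJC] = -2/3
[YRN]:[NJC] = -1/2:-2/3 = 3/4

[YRN]:[NJC] = 3/4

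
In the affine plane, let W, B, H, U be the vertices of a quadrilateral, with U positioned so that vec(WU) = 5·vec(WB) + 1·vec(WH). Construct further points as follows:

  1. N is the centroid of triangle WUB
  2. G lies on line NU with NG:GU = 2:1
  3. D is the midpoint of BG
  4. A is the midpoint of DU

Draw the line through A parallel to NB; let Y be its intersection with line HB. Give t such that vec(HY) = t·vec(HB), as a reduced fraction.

Choose coordinates W = (0, 0), B = (1, 0), H = (0, 1), U = (5, 1).
1. N is the centroid of triangle WUB ⇒ N = (2, 1/3)
2. G lies on line NU with NG:GU = 2:1 ⇒ G = (4, 7/9)
3. D is the midpoint of BG ⇒ D = (5/2, 7/18)
4. A is the midpoint of DU ⇒ A = (15/4, 25/36)
through A parallel to NB: direction (-1, -1/3); meets HB at Y = (7/6, -1/6)
Y = H + t·(B−H) with t = 7/6

t = 7/6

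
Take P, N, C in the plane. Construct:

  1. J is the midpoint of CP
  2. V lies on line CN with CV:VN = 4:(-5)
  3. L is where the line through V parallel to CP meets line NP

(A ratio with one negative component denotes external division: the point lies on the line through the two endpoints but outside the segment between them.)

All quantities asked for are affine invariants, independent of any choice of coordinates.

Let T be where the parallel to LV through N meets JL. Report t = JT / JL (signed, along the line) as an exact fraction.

t = -1/4

Assign P = (0, 0), N = (1, 0), C = (0, 1) — the answer is frame-independent, so this choice is without loss of generality.
1. J is the midpoint of CP ⇒ J = (0, 1/2)
2. V lies on line CN with CV:VN = 4:(-5) ⇒ V = (-4, 5)
3. L is where the line through V parallel to CP meets line NP ⇒ L = (-4, 0)
through N parallel to LV: direction (0, 5); meets JL at T = (1, 5/8)
T = J + t·(L−J) with t = -1/4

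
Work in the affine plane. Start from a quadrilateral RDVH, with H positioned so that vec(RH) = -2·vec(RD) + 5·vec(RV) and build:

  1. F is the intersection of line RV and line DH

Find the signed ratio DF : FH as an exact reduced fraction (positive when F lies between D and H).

DF:FH = 1/2

Assign R = (0, 0), D = (1, 0), V = (0, 1), H = (-2, 5) — the answer is frame-independent, so this choice is without loss of generality.
1. F is the intersection of line RV and line DH ⇒ F = (0, 5/3)
F = D + t·(H−D) with t = 1/3, so DF:FH = t:(1−t) = 1/3:2/3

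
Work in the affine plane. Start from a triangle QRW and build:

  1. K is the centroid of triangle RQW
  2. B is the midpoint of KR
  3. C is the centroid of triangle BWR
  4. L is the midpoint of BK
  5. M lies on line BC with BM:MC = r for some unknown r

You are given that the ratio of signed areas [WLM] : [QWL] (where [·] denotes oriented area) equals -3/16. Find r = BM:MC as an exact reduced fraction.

r = 3/5

Work in coordinates with Q = (0, 0), R = (1, 0), W = (0, 1).
1. K is the centroid of triangle RQW ⇒ K = (1/3, 1/3)
2. B is the midpoint of KR ⇒ B = (2/3, 1/6)
3. C is the centroid of triangle BWR ⇒ C = (5/9, 7/18)
4. L is the midpoint of BK ⇒ L = (1/2, 1/4)
5. With BM:MC = r, write λ = r/(r+1) so M = B + λ·(C−B); M is affine-linear in λ
Every point depending on M is an affine combination of M and λ-independent points, so each such coordinate is linear in λ; the λ² term in each signed area is a multiple of (C−B)×(C−B) = 0, so 2·[WLM] and 2·[QWL] are each linear in λ. Evaluating at λ=0 and λ=1:
  2·[WLM] = 1/36·λ + 1/12,   2·[QWL] = -1/2
So [WLM]:[QWL] = (1/36·λ + 1/12) / (-1/2). Setting this equal to -3/16:
  1/36·λ + 1/12 = -3/16·(-1/2)  ⇒  λ = 3/8
Then r = λ/(1−λ) = (3/8)/(5/8) = 3/5. Check: with r = 3/5, M = (5/8, 1/4) and [WLM]:[QWL] = -3/16 as required.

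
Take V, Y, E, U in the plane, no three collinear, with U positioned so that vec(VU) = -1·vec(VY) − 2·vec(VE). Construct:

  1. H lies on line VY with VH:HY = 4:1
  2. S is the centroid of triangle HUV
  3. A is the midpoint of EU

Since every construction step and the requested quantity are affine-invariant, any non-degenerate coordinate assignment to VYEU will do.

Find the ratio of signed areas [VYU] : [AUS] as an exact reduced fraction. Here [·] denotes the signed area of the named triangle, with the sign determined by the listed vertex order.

Choose coordinates V = (0, 0), Y = (1, 0), E = (0, 1), U = (-1, -2).
1. H lies on line VY with VH:HY = 4:1 ⇒ H = (4/5, 0)
2. S is the centroid of triangle HUV ⇒ S = (-1/15, -2/3)
3. A is the midpoint of EU ⇒ A = (-1/2, -1/2)
2·[VYU] = -2, 2·[AUS] = 11/15
[VYU]:[AUS] = -2:11/15 = -30/11

[VYU]:[AUS] = -30/11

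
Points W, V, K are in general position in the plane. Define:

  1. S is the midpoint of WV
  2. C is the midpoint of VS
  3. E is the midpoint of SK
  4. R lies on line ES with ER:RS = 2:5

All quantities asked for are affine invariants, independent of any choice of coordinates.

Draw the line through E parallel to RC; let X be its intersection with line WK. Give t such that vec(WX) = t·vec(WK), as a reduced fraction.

Assign W = (0, 0), V = (1, 0), K = (0, 1) — the answer is frame-independent, so this choice is without loss of generality.
1. S is the midpoint of WV ⇒ S = (1/2, 0)
2. C is the midpoint of VS ⇒ C = (3/4, 0)
3. E is the midpoint of SK ⇒ E = (1/4, 1/2)
4. R lies on line ES with ER:RS = 2:5 ⇒ R = (9/28, 5/14)
through E parallel to RC: direction (3/7, -5/14); meets WK at X = (0, 17/24)
X = W + t·(K−W) with t = 17/24

t = 17/24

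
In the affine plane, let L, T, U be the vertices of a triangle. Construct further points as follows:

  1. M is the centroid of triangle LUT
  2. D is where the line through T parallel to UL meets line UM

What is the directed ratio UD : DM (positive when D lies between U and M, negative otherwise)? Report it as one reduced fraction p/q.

UD:DM = -3/2

Set L = (0, 0), T = (1, 0), U = (0, 1); any affine frame gives the same invariant.
1. M is the centroid of triangle LUT ⇒ M = (1/3, 1/3)
2. D is where the line through T parallel to UL meets line UM ⇒ D = (1, -1)
D = U + t·(M−U) with t = 3, so UD:DM = t:(1−t) = 3:-2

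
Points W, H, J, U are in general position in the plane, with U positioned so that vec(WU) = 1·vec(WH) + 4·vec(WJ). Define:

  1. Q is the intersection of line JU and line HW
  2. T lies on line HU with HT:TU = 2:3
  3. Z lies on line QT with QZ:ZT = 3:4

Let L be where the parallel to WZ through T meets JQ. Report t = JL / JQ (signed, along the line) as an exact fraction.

Set W = (0, 0), H = (1, 0), J = (0, 1), U = (1, 4); any affine frame gives the same invariant.
1. Q is the intersection of line JU and line HW ⇒ Q = (-1/3, 0)
2. T lies on line HU with HT:TU = 2:3 ⇒ T = (1, 8/5)
3. Z lies on line QT with QZ:ZT = 3:4 ⇒ Z = (5/21, 24/35)
through T parallel to WZ: direction (5/21, 24/35); meets JQ at L = (-19, -56)
L = J + t·(Q−J) with t = 57

t = 57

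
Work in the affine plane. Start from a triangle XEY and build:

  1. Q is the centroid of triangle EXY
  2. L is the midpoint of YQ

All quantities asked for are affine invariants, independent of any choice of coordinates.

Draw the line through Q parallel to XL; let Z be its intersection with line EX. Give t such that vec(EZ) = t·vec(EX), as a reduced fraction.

Set X = (0, 0), E = (1, 0), Y = (0, 1); any affine frame gives the same invariant.
1. Q is the centroid of triangle EXY ⇒ Q = (1/3, 1/3)
2. L is the midpoint of YQ ⇒ L = (1/6, 2/3)
through Q parallel to XL: direction (1/6, 2/3); meets EX at Z = (1/4, 0)
Z = E + t·(X−E) with t = 3/4

t = 3/4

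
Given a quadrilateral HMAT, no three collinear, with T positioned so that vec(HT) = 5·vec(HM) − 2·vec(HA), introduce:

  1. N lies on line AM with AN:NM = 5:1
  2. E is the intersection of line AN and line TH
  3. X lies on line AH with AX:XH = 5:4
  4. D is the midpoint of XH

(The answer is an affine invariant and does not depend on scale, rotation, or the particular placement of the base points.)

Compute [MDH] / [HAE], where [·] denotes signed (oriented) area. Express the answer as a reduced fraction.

[MDH]:[HAE] = -2/15

Choose coordinates H = (0, 0), M = (1, 0), A = (0, 1), T = (5, -2).
1. N lies on line AM with AN:NM = 5:1 ⇒ N = (5/6, 1/6)
2. E is the intersection of line AN and line TH ⇒ E = (5/3, -2/3)
3. X lies on line AH with AX:XH = 5:4 ⇒ X = (0, 4/9)
4. D is the midpoint of XH ⇒ D = (0, 2/9)
2·[MDH] = 2/9, 2·[HAE] = -5/3
[MDH]:[HAE] = 2/9:-5/3 = -2/15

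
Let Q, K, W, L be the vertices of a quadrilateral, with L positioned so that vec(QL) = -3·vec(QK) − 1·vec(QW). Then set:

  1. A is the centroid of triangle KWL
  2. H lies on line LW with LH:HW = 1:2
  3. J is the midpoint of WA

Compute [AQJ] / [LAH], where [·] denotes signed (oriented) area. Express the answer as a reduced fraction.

Assign Q = (0, 0), K = (1, 0), W = (0, 1), L = (-3, -1) — the answer is frame-independent, so this choice is without loss of generality.
1. A is the centroid of triangle KWL ⇒ A = (-2/3, 0)
2. H lies on line LW with LH:HW = 1:2 ⇒ H = (-2, -1/3)
3. J is the midpoint of WA ⇒ J = (-1/3, 1/2)
2·[AQJ] = 1/3, 2·[LAH] = 5/9
[AQJ]:[LAH] = 1/3:5/9 = 3/5

[AQJ]:[LAH] = 3/5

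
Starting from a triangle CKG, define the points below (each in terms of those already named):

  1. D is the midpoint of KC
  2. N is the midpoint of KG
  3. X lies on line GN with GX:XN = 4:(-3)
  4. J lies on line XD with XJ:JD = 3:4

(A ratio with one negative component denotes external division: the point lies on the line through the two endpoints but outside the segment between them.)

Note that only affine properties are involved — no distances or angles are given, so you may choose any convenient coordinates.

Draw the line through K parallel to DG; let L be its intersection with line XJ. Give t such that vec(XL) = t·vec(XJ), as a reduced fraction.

Choose coordinates C = (0, 0), K = (1, 0), G = (0, 1).
1. D is the midpoint of KC ⇒ D = (1/2, 0)
2. N is the midpoint of KG ⇒ N = (1/2, 1/2)
3. X lies on line GN with GX:XN = 4:(-3) ⇒ X = (2, -1)
4. J lies on line XD with XJ:JD = 3:4 ⇒ J = (19/14, -4/7)
through K parallel to DG: direction (-1/2, 1); meets XJ at L = (5/4, -1/2)
L = X + t·(J−X) with t = 7/6

t = 7/6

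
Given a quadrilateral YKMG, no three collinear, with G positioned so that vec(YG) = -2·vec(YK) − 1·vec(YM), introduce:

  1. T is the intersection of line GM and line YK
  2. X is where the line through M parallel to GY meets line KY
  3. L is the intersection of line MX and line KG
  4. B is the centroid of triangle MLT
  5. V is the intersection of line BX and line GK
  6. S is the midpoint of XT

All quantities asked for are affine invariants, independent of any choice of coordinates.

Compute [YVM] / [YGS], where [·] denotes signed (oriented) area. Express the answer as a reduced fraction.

Choose coordinates Y = (0, 0), K = (1, 0), M = (0, 1), G = (-2, -1).
1. T is the intersection of line GM and line YK ⇒ T = (-1, 0)
2. X is where the line through M parallel to GY meets line KY ⇒ X = (-2, 0)
3. L is the intersection of line MX and line KG ⇒ L = (-8, -3)
4. B is the centroid of triangle MLT ⇒ B = (-3, -2/3)
5. V is the intersection of line BX and line GK ⇒ V = (-5, -2)
6. S is the midpoint of XT ⇒ S = (-3/2, 0)
2·[YVM] = -5, 2·[YGS] = -3/2
[YVM]:[YGS] = -5:-3/2 = 10/3

[YVM]:[YGS] = 10/3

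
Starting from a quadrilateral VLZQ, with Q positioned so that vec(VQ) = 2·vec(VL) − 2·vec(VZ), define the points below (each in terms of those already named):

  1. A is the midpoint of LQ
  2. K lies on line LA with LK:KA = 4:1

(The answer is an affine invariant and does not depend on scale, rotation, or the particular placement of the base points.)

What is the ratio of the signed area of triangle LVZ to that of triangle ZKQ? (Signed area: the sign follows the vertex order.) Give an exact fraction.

[LVZ]:[ZKQ] = 5/3

Set V = (0, 0), L = (1, 0), Z = (0, 1), Q = (2, -2); any affine frame gives the same invariant.
1. A is the midpoint of LQ ⇒ A = (3/2, -1)
2. K lies on line LA with LK:KA = 4:1 ⇒ K = (7/5, -4/5)
2·[LVZ] = -1, 2·[ZKQ] = -3/5
[LVZ]:[ZKQ] = -1:-3/5 = 5/3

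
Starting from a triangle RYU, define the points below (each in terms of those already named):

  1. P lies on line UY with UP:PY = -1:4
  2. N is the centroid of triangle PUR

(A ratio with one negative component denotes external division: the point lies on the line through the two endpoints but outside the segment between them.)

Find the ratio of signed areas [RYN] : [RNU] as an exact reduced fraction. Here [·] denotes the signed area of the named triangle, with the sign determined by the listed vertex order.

[RYN]:[RNU] = -7

Choose coordinates R = (0, 0), Y = (1, 0), U = (0, 1).
1. P lies on line UY with UP:PY = -1:4 ⇒ P = (-1/3, 4/3)
2. N is the centroid of triangle PUR ⇒ N = (-1/9, 7/9)
2·[RYN] = 7/9, 2·[RNU] = -1/9
[RYN]:[RNU] = 7/9:-1/9 = -7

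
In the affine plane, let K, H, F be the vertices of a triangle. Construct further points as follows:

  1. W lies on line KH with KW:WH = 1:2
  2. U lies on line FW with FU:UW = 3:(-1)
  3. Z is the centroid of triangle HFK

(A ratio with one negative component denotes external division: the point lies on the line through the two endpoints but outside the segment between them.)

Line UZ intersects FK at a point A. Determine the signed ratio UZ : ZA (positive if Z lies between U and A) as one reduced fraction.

Set K = (0, 0), H = (1, 0), F = (0, 1); any affine frame gives the same invariant.
1. W lies on line KH with KW:WH = 1:2 ⇒ W = (1/3, 0)
2. U lies on line FW with FU:UW = 3:(-1) ⇒ U = (1/2, -1/2)
3. Z is the centroid of triangle HFK ⇒ Z = (1/3, 1/3)
line UZ meets FK at A = (0, 2)
Z = U + t·(A−U) with t = 1/3, so UZ:ZA = 1/3:2/3

UZ:ZA = 1/2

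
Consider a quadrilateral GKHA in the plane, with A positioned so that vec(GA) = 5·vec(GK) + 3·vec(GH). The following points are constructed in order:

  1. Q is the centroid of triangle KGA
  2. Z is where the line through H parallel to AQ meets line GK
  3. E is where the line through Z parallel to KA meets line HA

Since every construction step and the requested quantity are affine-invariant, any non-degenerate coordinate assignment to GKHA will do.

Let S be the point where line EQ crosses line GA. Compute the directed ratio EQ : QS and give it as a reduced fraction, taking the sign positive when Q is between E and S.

Set G = (0, 0), K = (1, 0), H = (0, 1), A = (5, 3); any affine frame gives the same invariant.
1. Q is the centroid of triangle KGA ⇒ Q = (2, 1)
2. Z is where the line through H parallel to AQ meets line GK ⇒ Z = (-3/2, 0)
3. E is where the line through Z parallel to KA meets line HA ⇒ E = (-5/14, 6/7)
line EQ meets GA at S = (145/89, 87/89)
Q = E + t·(S−E) with t = 89/75, so EQ:QS = 89/75:-14/75

EQ:QS = -89/14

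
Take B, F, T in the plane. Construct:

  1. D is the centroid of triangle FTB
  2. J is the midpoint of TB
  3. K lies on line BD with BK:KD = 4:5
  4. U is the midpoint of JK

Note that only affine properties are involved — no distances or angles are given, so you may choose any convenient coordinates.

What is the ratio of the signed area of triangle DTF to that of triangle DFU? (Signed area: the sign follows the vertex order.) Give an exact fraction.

[DTF]:[DFU] = 18/5

Work in coordinates with B = (0, 0), F = (1, 0), T = (0, 1).
1. D is the centroid of triangle FTB ⇒ D = (1/3, 1/3)
2. J is the midpoint of TB ⇒ J = (0, 1/2)
3. K lies on line BD with BK:KD = 4:5 ⇒ K = (4/27, 4/27)
4. U is the midpoint of JK ⇒ U = (2/27, 35/108)
2·[DTF] = -1/3, 2·[DFU] = -5/54
[DTF]:[DFU] = -1/3:-5/54 = 18/5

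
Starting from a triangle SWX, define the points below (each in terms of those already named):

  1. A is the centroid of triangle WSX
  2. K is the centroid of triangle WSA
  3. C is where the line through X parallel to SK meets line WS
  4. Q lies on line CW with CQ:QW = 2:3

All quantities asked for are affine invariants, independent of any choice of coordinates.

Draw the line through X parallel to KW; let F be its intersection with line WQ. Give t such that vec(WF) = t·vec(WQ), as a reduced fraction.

Set S = (0, 0), W = (1, 0), X = (0, 1); any affine frame gives the same invariant.
1. A is the centroid of triangle WSX ⇒ A = (1/3, 1/3)
2. K is the centroid of triangle WSA ⇒ K = (4/9, 1/9)
3. C is where the line through X parallel to SK meets line WS ⇒ C = (-4, 0)
4. Q lies on line CW with CQ:QW = 2:3 ⇒ Q = (-2, 0)
through X parallel to KW: direction (5/9, -1/9); meets WQ at F = (5, 0)
F = W + t·(Q−W) with t = -4/3

t = -4/3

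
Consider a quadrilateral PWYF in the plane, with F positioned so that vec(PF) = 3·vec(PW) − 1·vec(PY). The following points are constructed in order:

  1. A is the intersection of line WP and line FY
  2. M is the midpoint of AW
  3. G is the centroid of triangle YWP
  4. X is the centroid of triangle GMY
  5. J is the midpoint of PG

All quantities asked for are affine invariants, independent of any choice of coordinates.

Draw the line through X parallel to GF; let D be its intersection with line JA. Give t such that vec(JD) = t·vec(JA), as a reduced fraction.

t = 11/12

Work in coordinates with P = (0, 0), W = (1, 0), Y = (0, 1), F = (3, -1).
1. A is the intersection of line WP and line FY ⇒ A = (3/2, 0)
2. M is the midpoint of AW ⇒ M = (5/4, 0)
3. G is the centroid of triangle YWP ⇒ G = (1/3, 1/3)
4. X is the centroid of triangle GMY ⇒ X = (19/36, 4/9)
5. J is the midpoint of PG ⇒ J = (1/6, 1/6)
through X parallel to GF: direction (8/3, -4/3); meets JA at D = (25/18, 1/72)
D = J + t·(A−J) with t = 11/12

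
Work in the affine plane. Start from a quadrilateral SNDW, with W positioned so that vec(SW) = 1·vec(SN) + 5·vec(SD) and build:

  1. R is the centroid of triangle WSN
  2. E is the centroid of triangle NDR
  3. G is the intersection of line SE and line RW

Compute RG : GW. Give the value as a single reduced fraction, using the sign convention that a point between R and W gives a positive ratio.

Set S = (0, 0), N = (1, 0), D = (0, 1), W = (1, 5); any affine frame gives the same invariant.
1. R is the centroid of triangle WSN ⇒ R = (2/3, 5/3)
2. E is the centroid of triangle NDR ⇒ E = (5/9, 8/9)
3. G is the intersection of line SE and line RW ⇒ G = (25/42, 20/21)
G = R + t·(W−R) with t = -3/14, so RG:GW = t:(1−t) = -3/14:17/14

RG:GW = -3/17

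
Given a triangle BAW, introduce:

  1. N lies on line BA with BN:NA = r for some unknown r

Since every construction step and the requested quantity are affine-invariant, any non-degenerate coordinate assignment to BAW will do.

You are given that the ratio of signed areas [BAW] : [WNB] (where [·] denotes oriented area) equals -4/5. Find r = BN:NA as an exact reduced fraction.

Set B = (0, 0), A = (1, 0), W = (0, 1); any affine frame gives the same invariant.
1. With BN:NA = r, write λ = r/(r+1) so N = B + λ·(A−B); N is affine-linear in λ
Every point depending on N is an affine combination of N and λ-independent points, so each such coordinate is linear in λ; the λ² term in each signed area is a multiple of (A−B)×(A−B) = 0, so 2·[BAW] and 2·[WNB] are each linear in λ. Evaluating at λ=0 and λ=1:
  2·[BAW] = 1,   2·[WNB] = −λ
So [BAW]:[WNB] = (1) / (−λ). Setting this equal to -4/5:
  1 = -4/5·(−λ)  ⇒  λ = 5/4
Then r = λ/(1−λ) = (5/4)/(-1/4) = -5. Check: with r = -5, N = (5/4, 0) and [BAW]:[WNB] = -4/5 as required.

r = -5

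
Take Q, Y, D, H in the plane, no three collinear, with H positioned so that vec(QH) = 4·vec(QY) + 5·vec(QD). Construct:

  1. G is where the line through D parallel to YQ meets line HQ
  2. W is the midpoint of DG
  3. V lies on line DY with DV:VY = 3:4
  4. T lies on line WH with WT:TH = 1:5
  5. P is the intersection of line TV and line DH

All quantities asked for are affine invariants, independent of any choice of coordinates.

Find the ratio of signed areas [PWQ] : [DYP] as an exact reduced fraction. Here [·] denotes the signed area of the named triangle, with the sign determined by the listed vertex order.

[PWQ]:[DYP] = 23/150

Set Q = (0, 0), Y = (1, 0), D = (0, 1), H = (4, 5); any affine frame gives the same invariant.
1. G is where the line through D parallel to YQ meets line HQ ⇒ G = (4/5, 1)
2. W is the midpoint of DG ⇒ W = (2/5, 1)
3. V lies on line DY with DV:VY = 3:4 ⇒ V = (3/7, 4/7)
4. T lies on line WH with WT:TH = 1:5 ⇒ T = (1, 5/3)
5. P is the intersection of line TV and line DH ⇒ P = (15/11, 26/11)
2·[PWQ] = 23/55, 2·[DYP] = 30/11
[PWQ]:[DYP] = 23/55:30/11 = 23/150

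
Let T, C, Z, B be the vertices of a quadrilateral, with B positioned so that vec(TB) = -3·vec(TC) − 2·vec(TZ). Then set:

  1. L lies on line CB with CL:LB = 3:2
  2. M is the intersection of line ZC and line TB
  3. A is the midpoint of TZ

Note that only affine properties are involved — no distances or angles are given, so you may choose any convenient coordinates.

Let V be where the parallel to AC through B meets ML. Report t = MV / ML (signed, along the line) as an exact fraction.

Work in coordinates with T = (0, 0), C = (1, 0), Z = (0, 1), B = (-3, -2).
1. L lies on line CB with CL:LB = 3:2 ⇒ L = (-7/5, -6/5)
2. M is the intersection of line ZC and line TB ⇒ M = (3/5, 2/5)
3. A is the midpoint of TZ ⇒ A = (0, 1/2)
through B parallel to AC: direction (1, -1/2); meets ML at V = (-171/65, -142/65)
V = M + t·(L−M) with t = 21/13

t = 21/13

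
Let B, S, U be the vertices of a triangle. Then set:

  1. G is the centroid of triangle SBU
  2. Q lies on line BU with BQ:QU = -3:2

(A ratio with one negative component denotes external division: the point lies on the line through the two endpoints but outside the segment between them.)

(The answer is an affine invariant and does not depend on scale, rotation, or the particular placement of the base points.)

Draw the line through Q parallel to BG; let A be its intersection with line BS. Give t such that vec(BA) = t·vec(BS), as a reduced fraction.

Choose coordinates B = (0, 0), S = (1, 0), U = (0, 1).
1. G is the centroid of triangle SBU ⇒ G = (1/3, 1/3)
2. Q lies on line BU with BQ:QU = -3:2 ⇒ Q = (0, 3)
through Q parallel to BG: direction (1/3, 1/3); meets BS at A = (-3, 0)
A = B + t·(S−B) with t = -3

t = -3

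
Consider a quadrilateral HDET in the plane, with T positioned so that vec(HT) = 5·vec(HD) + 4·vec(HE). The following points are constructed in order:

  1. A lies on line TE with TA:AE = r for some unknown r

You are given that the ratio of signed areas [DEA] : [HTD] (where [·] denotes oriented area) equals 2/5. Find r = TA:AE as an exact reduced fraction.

r = 4

Choose coordinates H = (0, 0), D = (1, 0), E = (0, 1), T = (5, 4).
1. With TA:AE = r, write λ = r/(r+1) so A = T + λ·(E−T); A is affine-linear in λ
Every point depending on A is an affine combination of A and λ-independent points, so each such coordinate is linear in λ; the λ² term in each signed area is a multiple of (E−T)×(E−T) = 0, so 2·[DEA] and 2·[HTD] are each linear in λ. Evaluating at λ=0 and λ=1:
  2·[DEA] = 8·λ − 8,   2·[HTD] = -4
So [DEA]:[HTD] = (8·λ − 8) / (-4). Setting this equal to 2/5:
  8·λ − 8 = 2/5·(-4)  ⇒  λ = 4/5
Then r = λ/(1−λ) = (4/5)/(1/5) = 4. Check: with r = 4, A = (1, 8/5) and [DEA]:[HTD] = 2/5 as required.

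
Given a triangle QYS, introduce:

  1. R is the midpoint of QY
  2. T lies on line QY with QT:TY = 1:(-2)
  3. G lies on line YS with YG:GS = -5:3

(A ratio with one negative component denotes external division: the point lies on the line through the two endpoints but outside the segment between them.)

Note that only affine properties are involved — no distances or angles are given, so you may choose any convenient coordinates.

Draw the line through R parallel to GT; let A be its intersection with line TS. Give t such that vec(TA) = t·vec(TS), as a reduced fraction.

t = 5/4

Work in coordinates with Q = (0, 0), Y = (1, 0), S = (0, 1).
1. R is the midpoint of QY ⇒ R = (1/2, 0)
2. T lies on line QY with QT:TY = 1:(-2) ⇒ T = (-1, 0)
3. G lies on line YS with YG:GS = -5:3 ⇒ G = (-3/2, 5/2)
through R parallel to GT: direction (1/2, -5/2); meets TS at A = (1/4, 5/4)
A = T + t·(S−T) with t = 5/4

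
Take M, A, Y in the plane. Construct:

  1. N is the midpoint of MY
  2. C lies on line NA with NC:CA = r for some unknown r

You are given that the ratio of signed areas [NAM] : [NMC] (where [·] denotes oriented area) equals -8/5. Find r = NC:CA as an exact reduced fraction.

r = 5/3

Work in coordinates with M = (0, 0), A = (1, 0), Y = (0, 1).
1. N is the midpoint of MY ⇒ N = (0, 1/2)
2. With NC:CA = r, write λ = r/(r+1) so C = N + λ·(A−N); C is affine-linear in λ
Every point depending on C is an affine combination of C and λ-independent points, so each such coordinate is linear in λ; the λ² term in each signed area is a multiple of (A−N)×(A−N) = 0, so 2·[NAM] and 2·[NMC] are each linear in λ. Evaluating at λ=0 and λ=1:
  2·[NAM] = -1/2,   2·[NMC] = 1/2·λ
So [NAM]:[NMC] = (-1/2) / (1/2·λ). Setting this equal to -8/5:
  -1/2 = -8/5·(1/2·λ)  ⇒  λ = 5/8
Then r = λ/(1−λ) = (5/8)/(3/8) = 5/3. Check: with r = 5/3, C = (5/8, 3/16) and [NAM]:[NMC] = -8/5 as required.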